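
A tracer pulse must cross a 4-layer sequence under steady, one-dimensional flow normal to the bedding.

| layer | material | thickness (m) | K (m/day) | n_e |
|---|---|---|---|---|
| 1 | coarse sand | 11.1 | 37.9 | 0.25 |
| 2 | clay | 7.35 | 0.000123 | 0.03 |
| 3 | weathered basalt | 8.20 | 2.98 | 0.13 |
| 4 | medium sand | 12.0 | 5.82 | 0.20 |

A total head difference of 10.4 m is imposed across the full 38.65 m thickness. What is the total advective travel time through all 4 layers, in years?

102

With flow normal to the layers, continuity requires the same specific discharge q through every layer.
Σ(b_i/K_i) = 11.1/37.9 + 7.35/0.000123 + 8.20/2.98 + 12.0/5.82 = 59761 d.
q = Δh / Σ(b_i/K_i) = 10.4 / 59761 = 0.0001740 m/day.
In each layer the seepage velocity is v_i = q/n_i, so the layer transit time is t_i = b_i·n_i / q:
  layer 1 (coarse sand): t_1 = 11.1 × 0.25 / 0.0001740 = 15946 d
  layer 2 (clay): t_2 = 7.35 × 0.03 / 0.0001740 = 1267 d
  layer 3 (weathered basalt): t_3 = 8.20 × 0.13 / 0.0001740 = 6126 d
  layer 4 (medium sand): t_4 = 12.0 × 0.20 / 0.0001740 = 13791 d
Total t = Σ t_i = 37130 days = 101.7 years.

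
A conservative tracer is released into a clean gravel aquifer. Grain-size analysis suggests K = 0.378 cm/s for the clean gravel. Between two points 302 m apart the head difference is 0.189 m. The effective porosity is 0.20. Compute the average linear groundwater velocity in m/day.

1.02

Convert K: 0.378 cm/s × 864 = 326.6 m/day.
Hydraulic gradient i = Δh / L = 0.189 / 302 = 0.0006258.
Darcy flux q = K · i = 326.6 × 0.0006258 = 0.2044 m/day.
Seepage velocity v = q / n_e = 0.2044 / 0.20 = 1.022 m/day.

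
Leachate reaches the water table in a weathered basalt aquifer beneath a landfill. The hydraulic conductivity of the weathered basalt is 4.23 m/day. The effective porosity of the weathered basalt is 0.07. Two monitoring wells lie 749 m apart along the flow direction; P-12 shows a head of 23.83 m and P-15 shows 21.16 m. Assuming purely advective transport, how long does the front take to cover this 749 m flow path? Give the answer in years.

9.52

Hydraulic gradient i = (23.83 − 21.16) / 749 = 2.67 / 749 = 0.003565.
Darcy flux q = K · i = 4.230 × 0.003565 = 0.01508 m/day.
Seepage velocity v = q / n_e = 0.01508 / 0.07 = 0.2154 m/day.
Travel time t = L / v = 749 / 0.2154 = 3477 days = 9.520 years.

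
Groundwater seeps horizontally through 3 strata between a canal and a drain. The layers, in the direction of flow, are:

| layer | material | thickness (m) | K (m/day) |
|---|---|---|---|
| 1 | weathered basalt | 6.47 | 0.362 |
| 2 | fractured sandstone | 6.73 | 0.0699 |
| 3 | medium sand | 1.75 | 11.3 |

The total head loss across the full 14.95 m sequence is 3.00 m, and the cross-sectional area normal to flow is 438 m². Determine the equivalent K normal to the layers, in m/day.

0.131

Flow is perpendicular to layering, so the layers act in series and the equivalent K is the thickness-weighted harmonic mean.
Total thickness L = 6.47 + 6.73 + 1.75 = 14.95 m.
Σ(b_i/K_i) = 6.47/0.362 + 6.73/0.0699 + 1.75/11.3 = 114.3 d.
K_eq = L / Σ(b_i/K_i) = 14.95 / 114.3 = 0.1308 m/day.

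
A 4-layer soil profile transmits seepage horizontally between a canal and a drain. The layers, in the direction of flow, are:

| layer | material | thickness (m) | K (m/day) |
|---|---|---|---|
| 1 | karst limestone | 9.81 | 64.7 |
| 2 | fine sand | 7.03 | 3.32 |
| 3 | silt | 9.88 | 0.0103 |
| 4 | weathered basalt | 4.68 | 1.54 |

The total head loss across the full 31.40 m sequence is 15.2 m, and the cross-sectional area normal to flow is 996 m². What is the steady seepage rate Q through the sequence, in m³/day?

15.7

Flow is perpendicular to layering, so the layers act in series and the equivalent K is the thickness-weighted harmonic mean.
Total thickness L = 9.81 + 7.03 + 9.88 + 4.68 = 31.40 m.
Σ(b_i/K_i) = 9.81/64.7 + 7.03/3.32 + 9.88/0.0103 + 4.68/1.54 = 964.5 d.
K_eq = L / Σ(b_i/K_i) = 31.40 / 964.5 = 0.03255 m/day.
Q = K_eq · A · (Δh/L) = 0.03255 × 996 × (15.2/31.40) = 15.70 m³/day.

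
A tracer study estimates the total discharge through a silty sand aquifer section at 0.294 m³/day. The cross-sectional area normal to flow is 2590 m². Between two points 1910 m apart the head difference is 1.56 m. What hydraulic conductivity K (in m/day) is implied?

Hydraulic gradient i = Δh / L = 1.56 / 1910 = 0.0008168.
From Q = K·A·i, K = Q / (A·i) = 0.294 / (2590 × 0.0008168) = 0.1390 m/day.

0.139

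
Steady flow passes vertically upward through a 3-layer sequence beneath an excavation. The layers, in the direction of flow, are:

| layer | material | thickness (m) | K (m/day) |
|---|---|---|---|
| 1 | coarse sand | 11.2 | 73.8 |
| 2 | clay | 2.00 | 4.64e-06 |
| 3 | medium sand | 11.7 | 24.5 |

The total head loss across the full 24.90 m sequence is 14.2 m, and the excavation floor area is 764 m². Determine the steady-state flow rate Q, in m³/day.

0.0252

Flow is perpendicular to layering, so the layers act in series and the equivalent K is the thickness-weighted harmonic mean.
Total thickness L = 11.2 + 2.00 + 11.7 = 24.90 m.
Σ(b_i/K_i) = 11.2/73.8 + 2.00/4.64e-06 + 11.7/24.5 = 4.310e+05 d.
K_eq = L / Σ(b_i/K_i) = 24.90 / 4.310e+05 = 5.777e-05 m/day.
Q = K_eq · A · (Δh/L) = 5.777e-05 × 764 × (14.2/24.90) = 0.02517 m³/day.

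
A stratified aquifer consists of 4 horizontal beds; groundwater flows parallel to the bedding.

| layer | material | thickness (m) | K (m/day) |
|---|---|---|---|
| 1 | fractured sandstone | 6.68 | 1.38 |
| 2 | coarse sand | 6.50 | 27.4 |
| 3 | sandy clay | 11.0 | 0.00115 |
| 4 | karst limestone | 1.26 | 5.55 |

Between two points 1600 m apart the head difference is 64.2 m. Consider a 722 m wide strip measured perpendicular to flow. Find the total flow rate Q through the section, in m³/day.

Flow is parallel to layering, so each bed carries its own Darcy discharge and the transmissivities add.
Σ(K_i·b_i) = 1.38×6.68 + 27.4×6.50 + 0.00115×11.0 + 5.55×1.26 = 194.3 m²/day.
Hydraulic gradient i = Δh / L = 64.2 / 1600 = 0.04013.
Q = Σ(K_i·b_i) · W · i = 194.3 × 722 × 0.04013 = 5630 m³/day.

5630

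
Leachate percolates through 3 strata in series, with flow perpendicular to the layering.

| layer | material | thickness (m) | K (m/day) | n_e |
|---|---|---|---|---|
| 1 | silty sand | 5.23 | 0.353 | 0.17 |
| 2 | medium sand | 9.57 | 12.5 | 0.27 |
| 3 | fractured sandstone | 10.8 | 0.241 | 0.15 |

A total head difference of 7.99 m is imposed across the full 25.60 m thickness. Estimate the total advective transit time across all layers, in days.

38.5

With flow normal to the layers, continuity requires the same specific discharge q through every layer.
Σ(b_i/K_i) = 5.23/0.353 + 9.57/12.5 + 10.8/0.241 = 60.39 d.
q = Δh / Σ(b_i/K_i) = 7.99 / 60.39 = 0.1323 m/day.
In each layer the seepage velocity is v_i = q/n_i, so the layer transit time is t_i = b_i·n_i / q:
  layer 1 (silty sand): t_1 = 5.23 × 0.17 / 0.1323 = 6.721 d
  layer 2 (medium sand): t_2 = 9.57 × 0.27 / 0.1323 = 19.53 d
  layer 3 (fractured sandstone): t_3 = 10.8 × 0.15 / 0.1323 = 12.25 d
Total t = Σ t_i = 38.50 days.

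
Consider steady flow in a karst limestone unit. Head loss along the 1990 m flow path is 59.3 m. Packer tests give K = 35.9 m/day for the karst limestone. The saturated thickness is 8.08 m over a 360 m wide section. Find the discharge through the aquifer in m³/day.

3110

Cross-sectional area A = 360 × 8.08 = 2909 m².
Hydraulic gradient i = Δh / L = 59.3 / 1990 = 0.02980.
Darcy's law: Q = K · A · i = 35.90 × 2909 × 0.02980 = 3112 m³/day.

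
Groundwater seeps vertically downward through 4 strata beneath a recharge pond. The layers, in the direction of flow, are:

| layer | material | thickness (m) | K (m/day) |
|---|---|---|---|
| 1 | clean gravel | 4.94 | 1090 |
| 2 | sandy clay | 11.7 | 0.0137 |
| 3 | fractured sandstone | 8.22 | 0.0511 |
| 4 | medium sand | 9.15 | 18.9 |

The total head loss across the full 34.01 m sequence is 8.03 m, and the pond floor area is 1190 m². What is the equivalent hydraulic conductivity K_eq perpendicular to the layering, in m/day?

0.0335

Flow is perpendicular to layering, so the layers act in series and the equivalent K is the thickness-weighted harmonic mean.
Total thickness L = 4.94 + 11.7 + 8.22 + 9.15 = 34.01 m.
Σ(b_i/K_i) = 4.94/1090 + 11.7/0.0137 + 8.22/0.0511 + 9.15/18.9 = 1015 d.
K_eq = L / Σ(b_i/K_i) = 34.01 / 1015 = 0.03350 m/day.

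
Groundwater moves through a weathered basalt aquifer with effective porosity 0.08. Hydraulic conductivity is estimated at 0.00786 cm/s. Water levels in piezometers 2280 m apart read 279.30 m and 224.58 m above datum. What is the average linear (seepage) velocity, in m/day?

2.04

Convert K: 0.00786 cm/s × 864 = 6.791 m/day.
Hydraulic gradient i = (279.30 − 224.58) / 2280 = 54.72 / 2280 = 0.02400.
Darcy flux q = K · i = 6.791 × 0.02400 = 0.1630 m/day.
Seepage velocity v = q / n_e = 0.1630 / 0.08 = 2.037 m/day.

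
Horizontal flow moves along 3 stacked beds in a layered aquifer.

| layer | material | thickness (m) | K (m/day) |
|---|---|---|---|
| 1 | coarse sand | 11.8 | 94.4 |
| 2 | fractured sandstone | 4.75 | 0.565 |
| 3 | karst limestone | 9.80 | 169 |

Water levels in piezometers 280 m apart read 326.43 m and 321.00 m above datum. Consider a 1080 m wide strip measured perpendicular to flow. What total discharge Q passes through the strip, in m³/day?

58100

Flow is parallel to layering, so each bed carries its own Darcy discharge and the transmissivities add.
Σ(K_i·b_i) = 94.4×11.8 + 0.565×4.75 + 169×9.80 = 2773 m²/day.
Hydraulic gradient i = (326.43 − 321.00) / 280 = 5.43 / 280 = 0.01939.
Q = Σ(K_i·b_i) · W · i = 2773 × 1080 × 0.01939 = 58074 m³/day.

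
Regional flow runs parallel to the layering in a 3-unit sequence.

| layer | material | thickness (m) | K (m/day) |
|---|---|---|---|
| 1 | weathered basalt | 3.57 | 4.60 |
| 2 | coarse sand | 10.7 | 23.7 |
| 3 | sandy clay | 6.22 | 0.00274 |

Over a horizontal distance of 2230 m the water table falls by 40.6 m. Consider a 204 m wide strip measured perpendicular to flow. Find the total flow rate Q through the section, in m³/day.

1000

Flow is parallel to layering, so each bed carries its own Darcy discharge and the transmissivities add.
Σ(K_i·b_i) = 4.60×3.57 + 23.7×10.7 + 0.00274×6.22 = 270.0 m²/day.
Hydraulic gradient i = Δh / L = 40.6 / 2230 = 0.01821.
Q = Σ(K_i·b_i) · W · i = 270.0 × 204 × 0.01821 = 1003 m³/day.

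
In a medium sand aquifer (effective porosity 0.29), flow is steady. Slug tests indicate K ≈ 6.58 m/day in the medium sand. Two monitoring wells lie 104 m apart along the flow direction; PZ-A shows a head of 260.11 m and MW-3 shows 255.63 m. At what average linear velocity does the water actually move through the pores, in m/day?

Hydraulic gradient i = (260.11 − 255.63) / 104 = 4.48 / 104 = 0.04308.
Darcy flux q = K · i = 6.580 × 0.04308 = 0.2834 m/day.
Seepage velocity v = q / n_e = 0.2834 / 0.29 = 0.9774 m/day.

0.977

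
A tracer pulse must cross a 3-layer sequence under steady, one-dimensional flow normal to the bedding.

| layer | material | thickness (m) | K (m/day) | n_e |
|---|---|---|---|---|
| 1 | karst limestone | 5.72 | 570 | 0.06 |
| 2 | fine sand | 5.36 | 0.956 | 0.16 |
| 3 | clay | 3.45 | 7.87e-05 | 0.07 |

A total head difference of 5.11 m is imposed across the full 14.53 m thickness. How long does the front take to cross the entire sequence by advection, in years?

With flow normal to the layers, continuity requires the same specific discharge q through every layer.
Σ(b_i/K_i) = 5.72/570 + 5.36/0.956 + 3.45/7.87e-05 = 43843 d.
q = Δh / Σ(b_i/K_i) = 5.11 / 43843 = 0.0001166 m/day.
In each layer the seepage velocity is v_i = q/n_i, so the layer transit time is t_i = b_i·n_i / q:
  layer 1 (karst limestone): t_1 = 5.72 × 0.06 / 0.0001166 = 2945 d
  layer 2 (fine sand): t_2 = 5.36 × 0.16 / 0.0001166 = 7358 d
  layer 3 (clay): t_3 = 3.45 × 0.07 / 0.0001166 = 2072 d
Total t = Σ t_i = 12375 days = 33.88 years.

33.9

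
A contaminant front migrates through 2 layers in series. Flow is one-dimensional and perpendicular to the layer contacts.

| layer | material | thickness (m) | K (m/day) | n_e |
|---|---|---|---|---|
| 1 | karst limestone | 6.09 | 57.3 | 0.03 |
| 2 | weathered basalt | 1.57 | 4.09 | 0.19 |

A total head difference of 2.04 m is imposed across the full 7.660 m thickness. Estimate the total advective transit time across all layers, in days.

With flow normal to the layers, continuity requires the same specific discharge q through every layer.
Σ(b_i/K_i) = 6.09/57.3 + 1.57/4.09 = 0.4901 d.
q = Δh / Σ(b_i/K_i) = 2.04 / 0.4901 = 4.162 m/day.
In each layer the seepage velocity is v_i = q/n_i, so the layer transit time is t_i = b_i·n_i / q:
  layer 1 (karst limestone): t_1 = 6.09 × 0.03 / 4.162 = 0.04390 d
  layer 2 (weathered basalt): t_2 = 1.57 × 0.19 / 4.162 = 0.07167 d
Total t = Σ t_i = 0.1156 days.

0.116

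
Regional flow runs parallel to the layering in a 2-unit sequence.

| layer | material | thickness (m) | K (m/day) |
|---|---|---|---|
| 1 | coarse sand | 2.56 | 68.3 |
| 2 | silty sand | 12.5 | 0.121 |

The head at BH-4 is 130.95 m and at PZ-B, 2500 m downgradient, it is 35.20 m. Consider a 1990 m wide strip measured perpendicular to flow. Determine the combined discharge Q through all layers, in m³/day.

13400

Flow is parallel to layering, so each bed carries its own Darcy discharge and the transmissivities add.
Σ(K_i·b_i) = 68.3×2.56 + 0.121×12.5 = 176.4 m²/day.
Hydraulic gradient i = (130.95 − 35.20) / 2500 = 95.75 / 2500 = 0.03830.
Q = Σ(K_i·b_i) · W · i = 176.4 × 1990 × 0.03830 = 13442 m³/day.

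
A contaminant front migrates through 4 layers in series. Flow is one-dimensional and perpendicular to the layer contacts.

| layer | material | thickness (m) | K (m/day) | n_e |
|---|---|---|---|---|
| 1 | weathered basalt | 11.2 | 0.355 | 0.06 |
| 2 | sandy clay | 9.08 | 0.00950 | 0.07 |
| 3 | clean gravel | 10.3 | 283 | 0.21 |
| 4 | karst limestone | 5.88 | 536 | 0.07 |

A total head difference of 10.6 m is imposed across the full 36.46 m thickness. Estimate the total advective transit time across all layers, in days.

362

With flow normal to the layers, continuity requires the same specific discharge q through every layer.
Σ(b_i/K_i) = 11.2/0.355 + 9.08/0.00950 + 10.3/283 + 5.88/536 = 987.4 d.
q = Δh / Σ(b_i/K_i) = 10.6 / 987.4 = 0.01074 m/day.
In each layer the seepage velocity is v_i = q/n_i, so the layer transit time is t_i = b_i·n_i / q:
  layer 1 (weathered basalt): t_1 = 11.2 × 0.06 / 0.01074 = 62.60 d
  layer 2 (sandy clay): t_2 = 9.08 × 0.07 / 0.01074 = 59.21 d
  layer 3 (clean gravel): t_3 = 10.3 × 0.21 / 0.01074 = 201.5 d
  layer 4 (karst limestone): t_4 = 5.88 × 0.07 / 0.01074 = 38.34 d
Total t = Σ t_i = 361.6 days.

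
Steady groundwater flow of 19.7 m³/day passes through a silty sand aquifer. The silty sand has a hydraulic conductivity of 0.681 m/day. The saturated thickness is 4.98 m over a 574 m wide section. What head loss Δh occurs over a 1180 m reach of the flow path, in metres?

11.9

Cross-sectional area A = 574 × 4.98 = 2859 m².
From Q = K·A·i, i = Q / (K·A) = 19.7 / (0.6810 × 2859) = 0.01012.
Head loss Δh = i · L = 0.01012 × 1180 = 11.94 m.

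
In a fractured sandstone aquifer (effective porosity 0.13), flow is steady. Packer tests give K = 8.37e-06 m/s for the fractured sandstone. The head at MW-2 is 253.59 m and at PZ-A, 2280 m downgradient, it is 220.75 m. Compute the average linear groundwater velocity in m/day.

Convert K: 8.37e-06 m/s × 86400 = 0.7232 m/day.
Hydraulic gradient i = (253.59 − 220.75) / 2280 = 32.84 / 2280 = 0.01440.
Darcy flux q = K · i = 0.7232 × 0.01440 = 0.01042 m/day.
Seepage velocity v = q / n_e = 0.01042 / 0.13 = 0.08012 m/day.

0.0801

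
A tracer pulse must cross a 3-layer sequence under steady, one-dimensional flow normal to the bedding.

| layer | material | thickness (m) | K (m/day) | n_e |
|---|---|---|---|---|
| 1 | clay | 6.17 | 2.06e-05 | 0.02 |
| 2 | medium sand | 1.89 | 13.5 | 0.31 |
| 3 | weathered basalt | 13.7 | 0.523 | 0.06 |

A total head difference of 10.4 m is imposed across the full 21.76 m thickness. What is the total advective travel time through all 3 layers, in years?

With flow normal to the layers, continuity requires the same specific discharge q through every layer.
Σ(b_i/K_i) = 6.17/2.06e-05 + 1.89/13.5 + 13.7/0.523 = 2.995e+05 d.
q = Δh / Σ(b_i/K_i) = 10.4 / 2.995e+05 = 3.472e-05 m/day.
In each layer the seepage velocity is v_i = q/n_i, so the layer transit time is t_i = b_i·n_i / q:
  layer 1 (clay): t_1 = 6.17 × 0.02 / 3.472e-05 = 3554 d
  layer 2 (medium sand): t_2 = 1.89 × 0.31 / 3.472e-05 = 16875 d
  layer 3 (weathered basalt): t_3 = 13.7 × 0.06 / 3.472e-05 = 23675 d
Total t = Σ t_i = 44105 days = 120.8 years.

121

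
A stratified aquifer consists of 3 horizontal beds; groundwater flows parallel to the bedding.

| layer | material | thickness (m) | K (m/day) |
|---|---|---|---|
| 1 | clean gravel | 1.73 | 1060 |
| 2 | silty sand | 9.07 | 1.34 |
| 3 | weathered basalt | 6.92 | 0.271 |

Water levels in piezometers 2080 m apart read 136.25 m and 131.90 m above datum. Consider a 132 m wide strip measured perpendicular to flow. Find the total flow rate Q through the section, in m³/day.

Flow is parallel to layering, so each bed carries its own Darcy discharge and the transmissivities add.
Σ(K_i·b_i) = 1060×1.73 + 1.34×9.07 + 0.271×6.92 = 1848 m²/day.
Hydraulic gradient i = (136.25 − 131.90) / 2080 = 4.35 / 2080 = 0.002091.
Q = Σ(K_i·b_i) · W · i = 1848 × 132 × 0.002091 = 510.1 m³/day.

510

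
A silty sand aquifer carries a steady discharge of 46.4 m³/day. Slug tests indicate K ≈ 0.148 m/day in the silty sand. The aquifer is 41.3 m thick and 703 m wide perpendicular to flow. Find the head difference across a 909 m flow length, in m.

Cross-sectional area A = 703 × 41.3 = 29034 m².
From Q = K·A·i, i = Q / (K·A) = 46.4 / (0.1480 × 29034) = 0.01080.
Head loss Δh = i · L = 0.01080 × 909 = 9.816 m.

9.82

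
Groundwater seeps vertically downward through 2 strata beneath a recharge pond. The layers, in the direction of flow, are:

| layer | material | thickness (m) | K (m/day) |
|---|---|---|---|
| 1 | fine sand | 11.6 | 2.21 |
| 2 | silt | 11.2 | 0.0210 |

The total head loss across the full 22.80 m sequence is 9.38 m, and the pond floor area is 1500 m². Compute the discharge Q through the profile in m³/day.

26.1

Flow is perpendicular to layering, so the layers act in series and the equivalent K is the thickness-weighted harmonic mean.
Total thickness L = 11.6 + 11.2 = 22.80 m.
Σ(b_i/K_i) = 11.6/2.21 + 11.2/0.0210 = 538.6 d.
K_eq = L / Σ(b_i/K_i) = 22.80 / 538.6 = 0.04233 m/day.
Q = K_eq · A · (Δh/L) = 0.04233 × 1500 × (9.38/22.80) = 26.12 m³/day.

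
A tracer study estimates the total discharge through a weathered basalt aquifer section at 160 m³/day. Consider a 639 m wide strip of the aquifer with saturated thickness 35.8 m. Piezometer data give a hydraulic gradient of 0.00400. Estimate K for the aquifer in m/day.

Cross-sectional area A = 639 × 35.8 = 22876 m².
Hydraulic gradient i = 0.00400.
From Q = K·A·i, K = Q / (A·i) = 160 / (22876 × 0.004000) = 1.749 m/day.

1.75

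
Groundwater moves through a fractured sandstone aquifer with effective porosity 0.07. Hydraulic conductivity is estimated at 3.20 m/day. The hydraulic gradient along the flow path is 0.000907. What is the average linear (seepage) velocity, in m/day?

Hydraulic gradient i = 0.000907.
Darcy flux q = K · i = 3.200 × 0.0009070 = 0.002902 m/day.
Seepage velocity v = q / n_e = 0.002902 / 0.07 = 0.04146 m/day.

0.0415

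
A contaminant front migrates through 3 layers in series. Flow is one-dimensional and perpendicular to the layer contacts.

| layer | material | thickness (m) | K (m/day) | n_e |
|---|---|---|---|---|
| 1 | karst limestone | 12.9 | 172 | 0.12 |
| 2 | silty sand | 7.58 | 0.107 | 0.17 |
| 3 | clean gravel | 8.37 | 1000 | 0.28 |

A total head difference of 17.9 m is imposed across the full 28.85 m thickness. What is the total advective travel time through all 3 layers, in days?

With flow normal to the layers, continuity requires the same specific discharge q through every layer.
Σ(b_i/K_i) = 12.9/172 + 7.58/0.107 + 8.37/1000 = 70.92 d.
q = Δh / Σ(b_i/K_i) = 17.9 / 70.92 = 0.2524 m/day.
In each layer the seepage velocity is v_i = q/n_i, so the layer transit time is t_i = b_i·n_i / q:
  layer 1 (karst limestone): t_1 = 12.9 × 0.12 / 0.2524 = 6.134 d
  layer 2 (silty sand): t_2 = 7.58 × 0.17 / 0.2524 = 5.106 d
  layer 3 (clean gravel): t_3 = 8.37 × 0.28 / 0.2524 = 9.286 d
Total t = Σ t_i = 20.53 days.

20.5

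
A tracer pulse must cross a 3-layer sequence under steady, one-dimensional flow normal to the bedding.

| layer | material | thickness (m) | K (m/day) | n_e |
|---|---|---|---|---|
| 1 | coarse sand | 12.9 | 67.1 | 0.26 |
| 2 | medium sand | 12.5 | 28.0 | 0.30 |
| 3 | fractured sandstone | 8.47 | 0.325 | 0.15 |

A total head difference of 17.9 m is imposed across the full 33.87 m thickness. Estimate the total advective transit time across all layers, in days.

With flow normal to the layers, continuity requires the same specific discharge q through every layer.
Σ(b_i/K_i) = 12.9/67.1 + 12.5/28.0 + 8.47/0.325 = 26.70 d.
q = Δh / Σ(b_i/K_i) = 17.9 / 26.70 = 0.6704 m/day.
In each layer the seepage velocity is v_i = q/n_i, so the layer transit time is t_i = b_i·n_i / q:
  layer 1 (coarse sand): t_1 = 12.9 × 0.26 / 0.6704 = 5.003 d
  layer 2 (medium sand): t_2 = 12.5 × 0.30 / 0.6704 = 5.594 d
  layer 3 (fractured sandstone): t_3 = 8.47 × 0.15 / 0.6704 = 1.895 d
Total t = Σ t_i = 12.49 days.

12.5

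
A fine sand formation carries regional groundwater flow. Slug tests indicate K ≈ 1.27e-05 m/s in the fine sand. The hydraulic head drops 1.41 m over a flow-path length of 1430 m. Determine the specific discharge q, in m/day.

0.00108

Convert K: 1.27e-05 m/s × 86400 = 1.097 m/day.
Hydraulic gradient i = Δh / L = 1.41 / 1430 = 0.0009860.
Specific discharge q = K · i = 1.097 × 0.0009860 = 0.001082 m/day.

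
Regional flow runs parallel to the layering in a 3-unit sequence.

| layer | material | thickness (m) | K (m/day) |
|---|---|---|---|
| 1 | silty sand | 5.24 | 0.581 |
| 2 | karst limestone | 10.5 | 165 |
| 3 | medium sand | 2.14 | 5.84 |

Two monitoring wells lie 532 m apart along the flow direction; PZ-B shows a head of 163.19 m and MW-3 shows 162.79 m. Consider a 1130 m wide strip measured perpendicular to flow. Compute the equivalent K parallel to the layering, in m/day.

Flow is parallel to layering, so each bed carries its own Darcy discharge and the transmissivities add.
Σ(K_i·b_i) = 0.581×5.24 + 165×10.5 + 5.84×2.14 = 1748 m²/day.
Total thickness b = 17.88 m, so K_eq = Σ(K_i·b_i)/b = 97.77 m/day.

97.8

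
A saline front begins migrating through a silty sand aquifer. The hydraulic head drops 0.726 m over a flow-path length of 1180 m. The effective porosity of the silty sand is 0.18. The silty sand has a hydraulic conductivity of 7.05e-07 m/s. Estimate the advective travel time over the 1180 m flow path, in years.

15500

Convert K: 7.05e-07 m/s × 86400 = 0.06091 m/day.
Hydraulic gradient i = Δh / L = 0.726 / 1180 = 0.0006153.
Darcy flux q = K · i = 0.06091 × 0.0006153 = 3.748e-05 m/day.
Seepage velocity v = q / n_e = 3.748e-05 / 0.18 = 0.0002082 m/day.
Travel time t = L / v = 1180 / 0.0002082 = 5.668e+06 days = 15517 years.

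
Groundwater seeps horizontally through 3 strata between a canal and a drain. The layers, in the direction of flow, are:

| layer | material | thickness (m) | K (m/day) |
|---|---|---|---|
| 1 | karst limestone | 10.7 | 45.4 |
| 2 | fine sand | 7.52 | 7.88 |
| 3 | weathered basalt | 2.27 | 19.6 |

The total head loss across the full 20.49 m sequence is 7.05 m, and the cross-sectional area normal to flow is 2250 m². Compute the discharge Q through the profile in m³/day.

Flow is perpendicular to layering, so the layers act in series and the equivalent K is the thickness-weighted harmonic mean.
Total thickness L = 10.7 + 7.52 + 2.27 = 20.49 m.
Σ(b_i/K_i) = 10.7/45.4 + 7.52/7.88 + 2.27/19.6 = 1.306 d.
K_eq = L / Σ(b_i/K_i) = 20.49 / 1.306 = 15.69 m/day.
Q = K_eq · A · (Δh/L) = 15.69 × 2250 × (7.05/20.49) = 12148 m³/day.

12100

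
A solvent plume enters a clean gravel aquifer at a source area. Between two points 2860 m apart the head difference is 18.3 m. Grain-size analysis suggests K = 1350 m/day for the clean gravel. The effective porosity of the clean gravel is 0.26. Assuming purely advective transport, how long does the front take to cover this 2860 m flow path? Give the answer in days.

86.1

Hydraulic gradient i = Δh / L = 18.3 / 2860 = 0.006399.
Darcy flux q = K · i = 1350 × 0.006399 = 8.638 m/day.
Seepage velocity v = q / n_e = 8.638 / 0.26 = 33.22 m/day.
Travel time t = L / v = 2860 / 33.22 = 86.08 days.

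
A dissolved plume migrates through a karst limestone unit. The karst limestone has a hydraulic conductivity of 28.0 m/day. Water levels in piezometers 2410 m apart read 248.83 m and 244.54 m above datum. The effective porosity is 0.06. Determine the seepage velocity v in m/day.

0.831

Hydraulic gradient i = (248.83 − 244.54) / 2410 = 4.29 / 2410 = 0.001780.
Darcy flux q = K · i = 28.00 × 0.001780 = 0.04984 m/day.
Seepage velocity v = q / n_e = 0.04984 / 0.06 = 0.8307 m/day.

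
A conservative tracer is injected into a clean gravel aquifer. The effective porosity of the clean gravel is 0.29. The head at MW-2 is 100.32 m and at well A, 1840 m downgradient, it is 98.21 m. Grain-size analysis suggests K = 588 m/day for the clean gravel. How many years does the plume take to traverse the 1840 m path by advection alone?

Hydraulic gradient i = (100.32 − 98.21) / 1840 = 2.11 / 1840 = 0.001147.
Darcy flux q = K · i = 588.0 × 0.001147 = 0.6743 m/day.
Seepage velocity v = q / n_e = 0.6743 / 0.29 = 2.325 m/day.
Travel time t = L / v = 1840 / 2.325 = 791.4 days = 2.167 years.

2.17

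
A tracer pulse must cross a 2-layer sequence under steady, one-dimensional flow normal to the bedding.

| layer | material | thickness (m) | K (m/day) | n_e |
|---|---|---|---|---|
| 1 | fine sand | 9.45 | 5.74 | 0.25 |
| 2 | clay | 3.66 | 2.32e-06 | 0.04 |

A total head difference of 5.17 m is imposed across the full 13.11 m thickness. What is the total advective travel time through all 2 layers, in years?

2100

With flow normal to the layers, continuity requires the same specific discharge q through every layer.
Σ(b_i/K_i) = 9.45/5.74 + 3.66/2.32e-06 = 1.578e+06 d.
q = Δh / Σ(b_i/K_i) = 5.17 / 1.578e+06 = 3.277e-06 m/day.
In each layer the seepage velocity is v_i = q/n_i, so the layer transit time is t_i = b_i·n_i / q:
  layer 1 (fine sand): t_1 = 9.45 × 0.25 / 3.277e-06 = 7.209e+05 d
  layer 2 (clay): t_2 = 3.66 × 0.04 / 3.277e-06 = 44673 d
Total t = Σ t_i = 7.656e+05 days = 2096 years.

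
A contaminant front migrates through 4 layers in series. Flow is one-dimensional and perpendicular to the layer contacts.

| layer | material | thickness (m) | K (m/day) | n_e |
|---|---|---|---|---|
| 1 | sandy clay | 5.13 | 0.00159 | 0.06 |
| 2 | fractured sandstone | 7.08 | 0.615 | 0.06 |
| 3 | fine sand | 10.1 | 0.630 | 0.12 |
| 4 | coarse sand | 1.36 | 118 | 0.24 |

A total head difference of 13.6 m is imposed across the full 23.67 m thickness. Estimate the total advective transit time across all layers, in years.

With flow normal to the layers, continuity requires the same specific discharge q through every layer.
Σ(b_i/K_i) = 5.13/0.00159 + 7.08/0.615 + 10.1/0.630 + 1.36/118 = 3254 d.
q = Δh / Σ(b_i/K_i) = 13.6 / 3254 = 0.004180 m/day.
In each layer the seepage velocity is v_i = q/n_i, so the layer transit time is t_i = b_i·n_i / q:
  layer 1 (sandy clay): t_1 = 5.13 × 0.06 / 0.004180 = 73.65 d
  layer 2 (fractured sandstone): t_2 = 7.08 × 0.06 / 0.004180 = 101.6 d
  layer 3 (fine sand): t_3 = 10.1 × 0.12 / 0.004180 = 290.0 d
  layer 4 (coarse sand): t_4 = 1.36 × 0.24 / 0.004180 = 78.10 d
Total t = Σ t_i = 543.4 days = 1.488 years.

1.49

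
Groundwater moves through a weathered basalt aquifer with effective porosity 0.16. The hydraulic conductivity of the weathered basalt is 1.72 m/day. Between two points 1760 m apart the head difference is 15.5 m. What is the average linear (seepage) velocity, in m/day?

Hydraulic gradient i = Δh / L = 15.5 / 1760 = 0.008807.
Darcy flux q = K · i = 1.720 × 0.008807 = 0.01515 m/day.
Seepage velocity v = q / n_e = 0.01515 / 0.16 = 0.09467 m/day.

0.0947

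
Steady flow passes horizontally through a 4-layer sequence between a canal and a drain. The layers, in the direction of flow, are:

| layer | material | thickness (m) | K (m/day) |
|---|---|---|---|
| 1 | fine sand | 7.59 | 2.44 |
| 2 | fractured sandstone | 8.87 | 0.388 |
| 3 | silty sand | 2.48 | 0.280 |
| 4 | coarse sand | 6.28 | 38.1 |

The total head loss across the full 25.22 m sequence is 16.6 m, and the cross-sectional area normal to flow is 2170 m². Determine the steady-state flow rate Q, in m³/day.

1030

Flow is perpendicular to layering, so the layers act in series and the equivalent K is the thickness-weighted harmonic mean.
Total thickness L = 7.59 + 8.87 + 2.48 + 6.28 = 25.22 m.
Σ(b_i/K_i) = 7.59/2.44 + 8.87/0.388 + 2.48/0.280 + 6.28/38.1 = 34.99 d.
K_eq = L / Σ(b_i/K_i) = 25.22 / 34.99 = 0.7207 m/day.
Q = K_eq · A · (Δh/L) = 0.7207 × 2170 × (16.6/25.22) = 1029 m³/day.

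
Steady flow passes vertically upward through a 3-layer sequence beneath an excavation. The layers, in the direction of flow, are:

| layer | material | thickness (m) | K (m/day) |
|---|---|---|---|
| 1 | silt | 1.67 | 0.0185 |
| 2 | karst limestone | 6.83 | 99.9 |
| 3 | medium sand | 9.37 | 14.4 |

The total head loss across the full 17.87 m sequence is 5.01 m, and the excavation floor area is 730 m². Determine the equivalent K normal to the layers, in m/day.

0.196

Flow is perpendicular to layering, so the layers act in series and the equivalent K is the thickness-weighted harmonic mean.
Total thickness L = 1.67 + 6.83 + 9.37 = 17.87 m.
Σ(b_i/K_i) = 1.67/0.0185 + 6.83/99.9 + 9.37/14.4 = 90.99 d.
K_eq = L / Σ(b_i/K_i) = 17.87 / 90.99 = 0.1964 m/day.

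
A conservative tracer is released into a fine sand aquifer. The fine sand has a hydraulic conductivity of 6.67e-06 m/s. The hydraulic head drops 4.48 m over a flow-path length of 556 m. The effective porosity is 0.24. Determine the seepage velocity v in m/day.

Convert K: 6.67e-06 m/s × 86400 = 0.5763 m/day.
Hydraulic gradient i = Δh / L = 4.48 / 556 = 0.008058.
Darcy flux q = K · i = 0.5763 × 0.008058 = 0.004643 m/day.
Seepage velocity v = q / n_e = 0.004643 / 0.24 = 0.01935 m/day.

0.0193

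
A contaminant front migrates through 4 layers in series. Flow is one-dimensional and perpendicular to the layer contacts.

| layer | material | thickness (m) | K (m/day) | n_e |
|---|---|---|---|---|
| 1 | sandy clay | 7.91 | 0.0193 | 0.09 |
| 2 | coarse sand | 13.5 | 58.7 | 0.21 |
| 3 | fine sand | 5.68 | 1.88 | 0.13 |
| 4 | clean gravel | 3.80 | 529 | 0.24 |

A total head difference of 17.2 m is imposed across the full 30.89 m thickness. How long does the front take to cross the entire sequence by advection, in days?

125

With flow normal to the layers, continuity requires the same specific discharge q through every layer.
Σ(b_i/K_i) = 7.91/0.0193 + 13.5/58.7 + 5.68/1.88 + 3.80/529 = 413.1 d.
q = Δh / Σ(b_i/K_i) = 17.2 / 413.1 = 0.04164 m/day.
In each layer the seepage velocity is v_i = q/n_i, so the layer transit time is t_i = b_i·n_i / q:
  layer 1 (sandy clay): t_1 = 7.91 × 0.09 / 0.04164 = 17.10 d
  layer 2 (coarse sand): t_2 = 13.5 × 0.21 / 0.04164 = 68.09 d
  layer 3 (fine sand): t_3 = 5.68 × 0.13 / 0.04164 = 17.73 d
  layer 4 (clean gravel): t_4 = 3.80 × 0.24 / 0.04164 = 21.90 d
Total t = Σ t_i = 124.8 days.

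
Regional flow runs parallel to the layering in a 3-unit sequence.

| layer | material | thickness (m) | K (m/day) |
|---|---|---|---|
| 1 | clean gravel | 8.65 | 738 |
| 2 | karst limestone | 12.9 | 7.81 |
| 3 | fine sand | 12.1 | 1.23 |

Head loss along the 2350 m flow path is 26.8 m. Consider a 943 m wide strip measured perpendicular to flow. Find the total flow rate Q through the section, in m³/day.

Flow is parallel to layering, so each bed carries its own Darcy discharge and the transmissivities add.
Σ(K_i·b_i) = 738×8.65 + 7.81×12.9 + 1.23×12.1 = 6499 m²/day.
Hydraulic gradient i = Δh / L = 26.8 / 2350 = 0.01140.
Q = Σ(K_i·b_i) · W · i = 6499 × 943 × 0.01140 = 69895 m³/day.

69900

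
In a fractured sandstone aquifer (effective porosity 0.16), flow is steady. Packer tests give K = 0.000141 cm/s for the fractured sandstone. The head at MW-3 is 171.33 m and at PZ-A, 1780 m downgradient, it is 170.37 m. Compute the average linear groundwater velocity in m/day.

Convert K: 0.000141 cm/s × 864 = 0.1218 m/day.
Hydraulic gradient i = (171.33 − 170.37) / 1780 = 0.96 / 1780 = 0.0005393.
Darcy flux q = K · i = 0.1218 × 0.0005393 = 6.570e-05 m/day.
Seepage velocity v = q / n_e = 6.570e-05 / 0.16 = 0.0004106 m/day.

0.000411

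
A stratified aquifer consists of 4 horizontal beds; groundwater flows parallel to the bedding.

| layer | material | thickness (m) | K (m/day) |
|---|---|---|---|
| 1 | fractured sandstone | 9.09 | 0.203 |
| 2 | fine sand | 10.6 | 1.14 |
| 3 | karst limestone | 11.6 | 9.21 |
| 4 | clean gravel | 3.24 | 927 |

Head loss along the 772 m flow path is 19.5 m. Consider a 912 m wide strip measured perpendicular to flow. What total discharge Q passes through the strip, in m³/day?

72000

Flow is parallel to layering, so each bed carries its own Darcy discharge and the transmissivities add.
Σ(K_i·b_i) = 0.203×9.09 + 1.14×10.6 + 9.21×11.6 + 927×3.24 = 3124 m²/day.
Hydraulic gradient i = Δh / L = 19.5 / 772 = 0.02526.
Q = Σ(K_i·b_i) · W · i = 3124 × 912 × 0.02526 = 71971 m³/day.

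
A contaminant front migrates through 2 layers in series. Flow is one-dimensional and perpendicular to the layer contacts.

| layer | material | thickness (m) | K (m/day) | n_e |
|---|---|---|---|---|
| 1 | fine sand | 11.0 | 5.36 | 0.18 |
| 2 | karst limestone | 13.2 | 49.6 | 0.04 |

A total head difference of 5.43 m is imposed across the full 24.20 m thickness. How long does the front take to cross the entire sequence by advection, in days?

1.07

With flow normal to the layers, continuity requires the same specific discharge q through every layer.
Σ(b_i/K_i) = 11.0/5.36 + 13.2/49.6 = 2.318 d.
q = Δh / Σ(b_i/K_i) = 5.43 / 2.318 = 2.342 m/day.
In each layer the seepage velocity is v_i = q/n_i, so the layer transit time is t_i = b_i·n_i / q:
  layer 1 (fine sand): t_1 = 11.0 × 0.18 / 2.342 = 0.8454 d
  layer 2 (karst limestone): t_2 = 13.2 × 0.04 / 2.342 = 0.2254 d
Total t = Σ t_i = 1.071 days.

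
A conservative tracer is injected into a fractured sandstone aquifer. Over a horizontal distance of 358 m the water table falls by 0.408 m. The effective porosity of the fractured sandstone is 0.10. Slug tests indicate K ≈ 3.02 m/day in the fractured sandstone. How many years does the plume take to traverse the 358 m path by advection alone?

28.5

Hydraulic gradient i = Δh / L = 0.408 / 358 = 0.001140.
Darcy flux q = K · i = 3.020 × 0.001140 = 0.003442 m/day.
Seepage velocity v = q / n_e = 0.003442 / 0.10 = 0.03442 m/day.
Travel time t = L / v = 358 / 0.03442 = 10402 days = 28.48 years.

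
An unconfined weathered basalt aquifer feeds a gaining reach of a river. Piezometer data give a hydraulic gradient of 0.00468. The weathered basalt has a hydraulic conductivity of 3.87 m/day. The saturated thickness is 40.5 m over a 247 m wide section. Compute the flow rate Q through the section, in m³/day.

181

Cross-sectional area A = 247 × 40.5 = 10004 m².
Hydraulic gradient i = 0.00468.
Darcy's law: Q = K · A · i = 3.870 × 10004 × 0.004680 = 181.2 m³/day.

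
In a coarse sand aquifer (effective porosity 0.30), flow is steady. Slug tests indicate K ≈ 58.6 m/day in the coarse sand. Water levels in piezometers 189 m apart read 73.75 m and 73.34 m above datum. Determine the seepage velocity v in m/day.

Hydraulic gradient i = (73.75 − 73.34) / 189 = 0.41 / 189 = 0.002169.
Darcy flux q = K · i = 58.60 × 0.002169 = 0.1271 m/day.
Seepage velocity v = q / n_e = 0.1271 / 0.30 = 0.4237 m/day.

0.424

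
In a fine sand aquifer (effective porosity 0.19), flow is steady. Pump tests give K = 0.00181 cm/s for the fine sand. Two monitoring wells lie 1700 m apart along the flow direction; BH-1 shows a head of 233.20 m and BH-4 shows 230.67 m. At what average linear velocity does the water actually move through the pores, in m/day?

0.0122

Convert K: 0.00181 cm/s × 864 = 1.564 m/day.
Hydraulic gradient i = (233.20 − 230.67) / 1700 = 2.53 / 1700 = 0.001488.
Darcy flux q = K · i = 1.564 × 0.001488 = 0.002327 m/day.
Seepage velocity v = q / n_e = 0.002327 / 0.19 = 0.01225 m/day.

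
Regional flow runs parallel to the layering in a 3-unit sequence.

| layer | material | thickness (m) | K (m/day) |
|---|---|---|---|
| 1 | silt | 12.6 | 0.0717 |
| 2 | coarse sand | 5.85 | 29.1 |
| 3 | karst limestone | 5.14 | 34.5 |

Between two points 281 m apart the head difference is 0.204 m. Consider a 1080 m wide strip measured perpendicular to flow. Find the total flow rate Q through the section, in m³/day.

Flow is parallel to layering, so each bed carries its own Darcy discharge and the transmissivities add.
Σ(K_i·b_i) = 0.0717×12.6 + 29.1×5.85 + 34.5×5.14 = 348.5 m²/day.
Hydraulic gradient i = Δh / L = 0.204 / 281 = 0.0007260.
Q = Σ(K_i·b_i) · W · i = 348.5 × 1080 × 0.0007260 = 273.2 m³/day.

273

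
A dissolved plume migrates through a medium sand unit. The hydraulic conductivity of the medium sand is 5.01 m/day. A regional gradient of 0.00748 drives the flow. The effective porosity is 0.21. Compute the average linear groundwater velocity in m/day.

Hydraulic gradient i = 0.00748.
Darcy flux q = K · i = 5.010 × 0.007480 = 0.03747 m/day.
Seepage velocity v = q / n_e = 0.03747 / 0.21 = 0.1785 m/day.

0.178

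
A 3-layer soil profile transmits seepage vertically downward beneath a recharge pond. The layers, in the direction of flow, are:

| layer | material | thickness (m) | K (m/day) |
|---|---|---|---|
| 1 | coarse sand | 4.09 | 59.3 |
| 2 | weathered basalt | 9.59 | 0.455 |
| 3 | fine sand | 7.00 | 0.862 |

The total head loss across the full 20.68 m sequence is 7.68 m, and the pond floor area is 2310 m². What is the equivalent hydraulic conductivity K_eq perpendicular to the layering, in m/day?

0.707

Flow is perpendicular to layering, so the layers act in series and the equivalent K is the thickness-weighted harmonic mean.
Total thickness L = 4.09 + 9.59 + 7.00 = 20.68 m.
Σ(b_i/K_i) = 4.09/59.3 + 9.59/0.455 + 7.00/0.862 = 29.27 d.
K_eq = L / Σ(b_i/K_i) = 20.68 / 29.27 = 0.7066 m/day.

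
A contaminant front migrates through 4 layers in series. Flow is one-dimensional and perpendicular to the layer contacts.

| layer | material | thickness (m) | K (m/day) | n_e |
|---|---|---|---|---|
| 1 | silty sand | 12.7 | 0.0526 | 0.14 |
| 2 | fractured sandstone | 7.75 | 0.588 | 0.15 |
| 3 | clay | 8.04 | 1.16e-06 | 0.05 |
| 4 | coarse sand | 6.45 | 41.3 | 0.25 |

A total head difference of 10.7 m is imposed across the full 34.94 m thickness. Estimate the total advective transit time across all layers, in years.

With flow normal to the layers, continuity requires the same specific discharge q through every layer.
Σ(b_i/K_i) = 12.7/0.0526 + 7.75/0.588 + 8.04/1.16e-06 + 6.45/41.3 = 6.931e+06 d.
q = Δh / Σ(b_i/K_i) = 10.7 / 6.931e+06 = 1.544e-06 m/day.
In each layer the seepage velocity is v_i = q/n_i, so the layer transit time is t_i = b_i·n_i / q:
  layer 1 (silty sand): t_1 = 12.7 × 0.14 / 1.544e-06 = 1.152e+06 d
  layer 2 (fractured sandstone): t_2 = 7.75 × 0.15 / 1.544e-06 = 7.530e+05 d
  layer 3 (clay): t_3 = 8.04 × 0.05 / 1.544e-06 = 2.604e+05 d
  layer 4 (coarse sand): t_4 = 6.45 × 0.25 / 1.544e-06 = 1.045e+06 d
Total t = Σ t_i = 3.210e+06 days = 8788 years.

8790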